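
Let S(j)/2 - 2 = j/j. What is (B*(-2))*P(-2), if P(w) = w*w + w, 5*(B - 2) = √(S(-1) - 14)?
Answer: -8 - 8*I*√2/5 ≈ -8.0 - 2.2627*I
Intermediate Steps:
S(j) = 6 (S(j) = 4 + 2*(j/j) = 4 + 2*1 = 4 + 2 = 6)
B = 2 + 2*I*√2/5 (B = 2 + √(6 - 14)/5 = 2 + √(-8)/5 = 2 + (2*I*√2)/5 = 2 + 2*I*√2/5 ≈ 2.0 + 0.56569*I)
P(w) = w + w² (P(w) = w² + w = w + w²)
(B*(-2))*P(-2) = ((2 + 2*I*√2/5)*(-2))*(-2*(1 - 2)) = (-4 - 4*I*√2/5)*(-2*(-1)) = (-4 - 4*I*√2/5)*2 = -8 - 8*I*√2/5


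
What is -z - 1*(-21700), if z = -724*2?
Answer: 23148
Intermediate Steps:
z = -1448
-z - 1*(-21700) = -1*(-1448) - 1*(-21700) = 1448 + 21700 = 23148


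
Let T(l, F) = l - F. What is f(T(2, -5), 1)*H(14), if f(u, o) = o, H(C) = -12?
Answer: -12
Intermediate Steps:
f(T(2, -5), 1)*H(14) = 1*(-12) = -12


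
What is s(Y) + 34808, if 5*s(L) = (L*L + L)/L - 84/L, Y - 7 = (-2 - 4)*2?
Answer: 870264/25 ≈ 34811.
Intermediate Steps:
Y = -5 (Y = 7 + (-2 - 4)*2 = 7 - 6*2 = 7 - 12 = -5)
s(L) = -84/(5*L) + (L + L²)/(5*L) (s(L) = ((L*L + L)/L - 84/L)/5 = ((L² + L)/L - 84/L)/5 = ((L + L²)/L - 84/L)/5 = (-84/L + (L + L²)/L)/5 = -84/(5*L) + (L + L²)/(5*L))
s(Y) + 34808 = (⅕)*(-84 - 5*(1 - 5))/(-5) + 34808 = (⅕)*(-⅕)*(-84 - 5*(-4)) + 34808 = (⅕)*(-⅕)*(-84 + 20) + 34808 = (⅕)*(-⅕)*(-64) + 34808 = 64/25 + 34808 = 870264/25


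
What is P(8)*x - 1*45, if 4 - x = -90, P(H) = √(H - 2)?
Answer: -45 + 94*√6 ≈ 185.25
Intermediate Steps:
P(H) = √(-2 + H)
x = 94 (x = 4 - 1*(-90) = 4 + 90 = 94)
P(8)*x - 1*45 = √(-2 + 8)*94 - 1*45 = √6*94 - 45 = 94*√6 - 45 = -45 + 94*√6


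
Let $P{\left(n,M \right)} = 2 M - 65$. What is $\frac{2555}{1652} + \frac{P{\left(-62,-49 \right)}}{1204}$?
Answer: $\frac{25062}{17759} \approx 1.4112$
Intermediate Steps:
$P{\left(n,M \right)} = -65 + 2 M$
$\frac{2555}{1652} + \frac{P{\left(-62,-49 \right)}}{1204} = \frac{2555}{1652} + \frac{-65 + 2 \left(-49\right)}{1204} = 2555 \cdot \frac{1}{1652} + \left(-65 - 98\right) \frac{1}{1204} = \frac{365}{236} - \frac{163}{1204} = \frac{25062}{17759}$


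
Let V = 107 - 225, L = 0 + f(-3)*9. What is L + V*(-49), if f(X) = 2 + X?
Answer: 5773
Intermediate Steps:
L = -9 (L = 0 + (2 - 3)*9 = 0 - 1*9 = 0 - 9 = -9)
V = -118
L + V*(-49) = -9 - 118*(-49) = -9 + 5782 = 5773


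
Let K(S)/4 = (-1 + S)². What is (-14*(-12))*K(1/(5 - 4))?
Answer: 0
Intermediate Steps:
K(S) = 4*(-1 + S)²
(-14*(-12))*K(1/(5 - 4)) = (-14*(-12))*(4*(-1 + 1/(5 - 4))²) = 168*(4*(-1 + 1/1)²) = 168*(4*(-1 + 1)²) = 168*(4*0²) = 168*(4*0) = 168*0 = 0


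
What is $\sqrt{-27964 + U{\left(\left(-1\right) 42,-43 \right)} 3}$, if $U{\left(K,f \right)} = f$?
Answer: $i \sqrt{28093} \approx 167.61 i$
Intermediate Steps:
$\sqrt{-27964 + U{\left(\left(-1\right) 42,-43 \right)} 3} = \sqrt{-27964 - 129} = \sqrt{-28093} = i \sqrt{28093}$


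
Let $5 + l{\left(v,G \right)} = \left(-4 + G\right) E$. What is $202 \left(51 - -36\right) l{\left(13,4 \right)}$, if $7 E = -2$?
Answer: $-87870$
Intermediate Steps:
$E = - \frac{2}{7}$ ($E = \frac{1}{7} \left(-2\right) = - \frac{2}{7} \approx -0.28571$)
$l{\left(v,G \right)} = - \frac{27}{7} - \frac{2 G}{7}$ ($l{\left(v,G \right)} = -5 + \left(-4 + G\right) \left(- \frac{2}{7}\right) = -5 - \left(- \frac{8}{7} + \frac{2 G}{7}\right) = - \frac{27}{7} - \frac{2 G}{7}$)
$202 \left(51 - -36\right) l{\left(13,4 \right)} = 202 \left(51 - -36\right) \left(- \frac{27}{7} - \frac{8}{7}\right) = 202 \left(51 + 36\right) \left(- \frac{27}{7} - \frac{8}{7}\right) = 202 \cdot 87 \left(-5\right) = 17574 \left(-5\right) = -87870$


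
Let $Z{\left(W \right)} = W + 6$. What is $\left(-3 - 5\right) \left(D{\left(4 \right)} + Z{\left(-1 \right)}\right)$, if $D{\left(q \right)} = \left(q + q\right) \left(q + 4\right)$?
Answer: $-552$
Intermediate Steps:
$Z{\left(W \right)} = 6 + W$
$D{\left(q \right)} = 2 q \left(4 + q\right)$
$\left(-3 - 5\right) \left(D{\left(4 \right)} + Z{\left(-1 \right)}\right) = \left(-3 - 5\right) \left(2 \cdot 4 \left(4 + 4\right) + \left(6 - 1\right)\right) = \left(-3 - 5\right) \left(2 \cdot 4 \cdot 8 + 5\right) = - 8 \left(64 + 5\right) = \left(-8\right) 69 = -552$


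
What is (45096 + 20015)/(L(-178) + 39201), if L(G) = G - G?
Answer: 65111/39201 ≈ 1.6610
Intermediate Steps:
L(G) = 0
(45096 + 20015)/(L(-178) + 39201) = (45096 + 20015)/(0 + 39201) = 65111/39201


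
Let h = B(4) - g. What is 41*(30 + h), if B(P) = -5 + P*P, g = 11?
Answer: 1230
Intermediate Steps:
B(P) = -5 + P²
h = 0 (h = (-5 + 4²) - 1*11 = (-5 + 16) - 11 = 11 - 11 = 0)
41*(30 + h) = 41*(30 + 0) = 41*30 = 1230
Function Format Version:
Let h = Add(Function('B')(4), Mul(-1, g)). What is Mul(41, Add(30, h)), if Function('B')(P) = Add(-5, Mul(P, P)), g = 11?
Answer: 1230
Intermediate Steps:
Function('B')(P) = Add(-5, Pow(P, 2))
h = 0 (h = Add(Add(-5, Pow(4, 2)), Mul(-1, 11)) = Add(Add(-5, 16), -11) = Add(11, -11) = 0)
Mul(41, Add(30, h)) = Mul(41, Add(30, 0)) = Mul(41, 30) = 1230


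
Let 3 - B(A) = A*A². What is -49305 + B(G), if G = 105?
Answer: -1206927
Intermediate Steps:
B(A) = 3 - A³ (B(A) = 3 - A*A² = 3 - A³)
-49305 + B(G) = -49305 + (3 - 1*105³) = -49305 + (3 - 1*1157625) = -49305 + (3 - 1157625) = -49305 - 1157622 = -1206927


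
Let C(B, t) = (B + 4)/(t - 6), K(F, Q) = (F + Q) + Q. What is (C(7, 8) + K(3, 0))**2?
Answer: 289/4 ≈ 72.250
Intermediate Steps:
K(F, Q) = F + 2*Q
C(B, t) = (4 + B)/(-6 + t)
(C(7, 8) + K(3, 0))**2 = ((4 + 7)/(-6 + 8) + (3 + 2*0))**2 = (11/2 + (3 + 0))**2 = ((1/2)*11 + 3)**2 = (11/2 + 3)**2 = (17/2)**2 = 289/4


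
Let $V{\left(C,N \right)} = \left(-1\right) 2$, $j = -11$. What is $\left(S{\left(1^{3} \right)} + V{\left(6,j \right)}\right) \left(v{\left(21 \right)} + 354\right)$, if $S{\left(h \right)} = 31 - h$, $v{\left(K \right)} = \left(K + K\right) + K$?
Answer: $11676$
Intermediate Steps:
$V{\left(C,N \right)} = -2$
$v{\left(K \right)} = 3 K$ ($v{\left(K \right)} = 2 K + K = 3 K$)
$\left(S{\left(1^{3} \right)} + V{\left(6,j \right)}\right) \left(v{\left(21 \right)} + 354\right) = \left(\left(31 - 1^{3}\right) - 2\right) \left(3 \cdot 21 + 354\right) = \left(\left(31 - 1\right) - 2\right) \left(63 + 354\right) = \left(\left(31 - 1\right) - 2\right) 417 = \left(30 - 2\right) 417 = 28 \cdot 417 = 11676$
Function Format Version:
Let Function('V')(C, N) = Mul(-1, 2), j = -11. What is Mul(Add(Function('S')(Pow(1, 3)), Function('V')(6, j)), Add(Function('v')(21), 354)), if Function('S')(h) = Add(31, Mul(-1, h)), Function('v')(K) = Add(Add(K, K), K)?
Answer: 11676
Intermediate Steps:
Function('V')(C, N) = -2
Function('v')(K) = Mul(3, K) (Function('v')(K) = Add(Mul(2, K), K) = Mul(3, K))
Mul(Add(Function('S')(Pow(1, 3)), Function('V')(6, j)), Add(Function('v')(21), 354)) = Mul(Add(Add(31, Mul(-1, Pow(1, 3))), -2), Add(Mul(3, 21), 354)) = Mul(Add(Add(31, Mul(-1, 1)), -2), Add(63, 354)) = Mul(Add(Add(31, -1), -2), 417) = Mul(Add(30, -2), 417) = Mul(28, 417) = 11676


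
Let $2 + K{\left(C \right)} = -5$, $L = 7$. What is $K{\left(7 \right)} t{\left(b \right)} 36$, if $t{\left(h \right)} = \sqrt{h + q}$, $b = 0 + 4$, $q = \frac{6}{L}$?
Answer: $- 36 \sqrt{238} \approx -555.38$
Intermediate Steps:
$K{\left(C \right)} = -7$ ($K{\left(C \right)} = -2 - 5 = -7$)
$q = \frac{6}{7} \approx 0.85714$
$b = 4$
$t{\left(h \right)} = \sqrt{\frac{6}{7} + h}$ ($t{\left(h \right)} = \sqrt{h + \frac{6}{7}} = \sqrt{\frac{6}{7} + h}$)
$K{\left(7 \right)} t{\left(b \right)} 36 = - 7 \frac{\sqrt{42 + 49 \cdot 4}}{7} \cdot 36 = - 7 \frac{\sqrt{42 + 196}}{7} \cdot 36 = - 7 \frac{\sqrt{238}}{7} \cdot 36 = - \sqrt{238} \cdot 36 = - 36 \sqrt{238}$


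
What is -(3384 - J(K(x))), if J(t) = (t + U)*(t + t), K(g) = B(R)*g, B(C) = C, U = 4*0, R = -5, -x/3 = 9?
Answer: 33066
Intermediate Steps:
x = -27 (x = -3*9 = -27)
U = 0
K(g) = -5*g
J(t) = 2*t² (J(t) = (t + 0)*(t + t) = t*(2*t) = 2*t²)
-(3384 - J(K(x))) = -(3384 - 2*(-5*(-27))²) = -(3384 - 2*135²) = -(3384 - 2*18225) = -(3384 - 1*36450) = -(3384 - 36450) = -1*(-33066) = 33066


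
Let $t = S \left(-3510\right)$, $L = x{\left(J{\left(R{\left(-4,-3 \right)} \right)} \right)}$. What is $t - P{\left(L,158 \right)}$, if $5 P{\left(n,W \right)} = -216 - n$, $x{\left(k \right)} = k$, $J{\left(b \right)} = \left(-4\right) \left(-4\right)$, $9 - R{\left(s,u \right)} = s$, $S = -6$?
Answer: $\frac{105532}{5} \approx 21106.0$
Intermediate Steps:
$R{\left(s,u \right)} = 9 - s$
$J{\left(b \right)} = 16$
$L = 16$
$P{\left(n,W \right)} = - \frac{216}{5} - \frac{n}{5}$ ($P{\left(n,W \right)} = \frac{-216 - n}{5} = - \frac{216}{5} - \frac{n}{5}$)
$t = 21060$ ($t = \left(-6\right) \left(-3510\right) = 21060$)
$t - P{\left(L,158 \right)} = 21060 - \left(- \frac{216}{5} - \frac{16}{5}\right) = 21060 - - \frac{232}{5} = 21060 + \frac{232}{5} = \frac{105532}{5}$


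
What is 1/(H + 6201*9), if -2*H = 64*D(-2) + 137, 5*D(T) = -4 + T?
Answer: 10/557789 ≈ 1.7928e-5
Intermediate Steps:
D(T) = -4/5 + T/5 (D(T) = (-4 + T)/5 = -4/5 + T/5)
H = -301/10 (H = -(64*(-4/5 + (1/5)*(-2)) + 137)/2 = -(64*(-4/5 - 2/5) + 137)/2 = -(64*(-6/5) + 137)/2 = -(-384/5 + 137)/2 = -1/2*301/5 = -301/10 ≈ -30.100)
1/(H + 6201*9) = 1/(-301/10 + 6201*9) = 1/(-301/10 + 55809) = 1/(557789/10) = 10/557789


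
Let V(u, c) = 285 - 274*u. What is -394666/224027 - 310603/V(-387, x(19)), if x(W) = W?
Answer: -111545531399/23819222721 ≈ -4.6830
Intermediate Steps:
-394666/224027 - 310603/V(-387, x(19)) = -394666/224027 - 310603/(285 - 274*(-387)) = -394666*1/224027 - 310603/(285 + 106038) = -394666/224027 - 310603/106323 = -111545531399/23819222721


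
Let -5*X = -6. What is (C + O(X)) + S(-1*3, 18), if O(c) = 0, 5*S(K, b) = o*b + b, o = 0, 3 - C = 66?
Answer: -297/5 ≈ -59.400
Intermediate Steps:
C = -63 (C = 3 - 1*66 = 3 - 66 = -63)
X = 6/5 (X = -1/5*(-6) = 6/5 ≈ 1.2000)
S(K, b) = b/5 (S(K, b) = (0*b + b)/5 = (0 + b)/5 = b/5)
(C + O(X)) + S(-1*3, 18) = (-63 + 0) + (1/5)*18 = -63 + 18/5 = -297/5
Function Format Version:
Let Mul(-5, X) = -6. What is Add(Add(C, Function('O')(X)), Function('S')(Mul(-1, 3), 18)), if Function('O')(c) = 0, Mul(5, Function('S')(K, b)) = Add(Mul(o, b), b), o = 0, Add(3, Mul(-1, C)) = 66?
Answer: Rational(-297, 5) ≈ -59.400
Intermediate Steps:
C = -63 (C = Add(3, Mul(-1, 66)) = Add(3, -66) = -63)
X = Rational(6, 5) (X = Mul(Rational(-1, 5), -6) = Rational(6, 5) ≈ 1.2000)
Function('S')(K, b) = Mul(Rational(1, 5), b) (Function('S')(K, b) = Mul(Rational(1, 5), Add(Mul(0, b), b)) = Mul(Rational(1, 5), Add(0, b)) = Mul(Rational(1, 5), b))
Add(Add(C, Function('O')(X)), Function('S')(Mul(-1, 3), 18)) = Add(Add(-63, 0), Mul(Rational(1, 5), 18)) = Add(-63, Rational(18, 5)) = Rational(-297, 5)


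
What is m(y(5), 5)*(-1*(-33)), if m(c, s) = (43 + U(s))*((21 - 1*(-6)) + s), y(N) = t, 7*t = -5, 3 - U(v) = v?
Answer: 43296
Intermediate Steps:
U(v) = 3 - v
t = -5/7 (t = (1/7)*(-5) = -5/7 ≈ -0.71429)
y(N) = -5/7
m(c, s) = (27 + s)*(46 - s) (m(c, s) = (43 + (3 - s))*((21 - 1*(-6)) + s) = (46 - s)*((21 + 6) + s) = (46 - s)*(27 + s) = (27 + s)*(46 - s))
m(y(5), 5)*(-1*(-33)) = (1242 - 1*5**2 + 19*5)*(-1*(-33)) = (1242 - 1*25 + 95)*33 = (1242 - 25 + 95)*33 = 1312*33 = 43296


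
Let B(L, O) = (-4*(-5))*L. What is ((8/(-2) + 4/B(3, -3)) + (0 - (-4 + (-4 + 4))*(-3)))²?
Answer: 57121/225 ≈ 253.87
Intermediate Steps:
B(L, O) = 20*L
((8/(-2) + 4/B(3, -3)) + (0 - (-4 + (-4 + 4))*(-3)))² = ((8/(-2) + 4/((20*3))) + (0 - (-4 + (-4 + 4))*(-3)))² = ((8*(-½) + 4/60) + (0 - (-4 + 0)*(-3)))² = ((-4 + 4*(1/60)) + (0 - 1*(-4)*(-3)))² = ((-4 + 1/15) + (0 + 4*(-3)))² = (-59/15 + (0 - 12))² = (-59/15 - 12)² = (-239/15)² = 57121/225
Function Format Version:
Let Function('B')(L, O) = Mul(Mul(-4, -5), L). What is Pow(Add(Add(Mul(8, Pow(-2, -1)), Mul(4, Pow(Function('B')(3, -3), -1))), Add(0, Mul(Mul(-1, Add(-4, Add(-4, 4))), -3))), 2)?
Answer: Rational(57121, 225) ≈ 253.87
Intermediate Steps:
Function('B')(L, O) = Mul(20, L)
Pow(Add(Add(Mul(8, Pow(-2, -1)), Mul(4, Pow(Function('B')(3, -3), -1))), Add(0, Mul(Mul(-1, Add(-4, Add(-4, 4))), -3))), 2) = Pow(Add(Add(Mul(8, Pow(-2, -1)), Mul(4, Pow(Mul(20, 3), -1))), Add(0, Mul(Mul(-1, Add(-4, Add(-4, 4))), -3))), 2) = Pow(Add(Add(Mul(8, Rational(-1, 2)), Mul(4, Pow(60, -1))), Add(0, Mul(Mul(-1, Add(-4, 0)), -3))), 2) = Pow(Add(Add(-4, Mul(4, Rational(1, 60))), Add(0, Mul(Mul(-1, -4), -3))), 2) = Pow(Add(Add(-4, Rational(1, 15)), Add(0, Mul(4, -3))), 2) = Pow(Add(Rational(-59, 15), Add(0, -12)), 2) = Pow(Add(Rational(-59, 15), -12), 2) = Pow(Rational(-239, 15), 2) = Rational(57121, 225)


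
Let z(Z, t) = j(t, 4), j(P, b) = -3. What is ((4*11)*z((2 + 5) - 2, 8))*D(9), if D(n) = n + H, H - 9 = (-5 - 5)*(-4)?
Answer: -7656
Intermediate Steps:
z(Z, t) = -3
H = 49 (H = 9 + (-5 - 5)*(-4) = 9 - 10*(-4) = 9 + 40 = 49)
D(n) = 49 + n (D(n) = n + 49 = 49 + n)
((4*11)*z((2 + 5) - 2, 8))*D(9) = ((4*11)*(-3))*(49 + 9) = (44*(-3))*58 = -132*58 = -7656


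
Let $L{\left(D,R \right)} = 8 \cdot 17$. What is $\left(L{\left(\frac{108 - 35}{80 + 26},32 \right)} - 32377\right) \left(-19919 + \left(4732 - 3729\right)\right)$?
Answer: $609870756$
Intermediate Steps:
$L{\left(D,R \right)} = 136$
$\left(L{\left(\frac{108 - 35}{80 + 26},32 \right)} - 32377\right) \left(-19919 + \left(4732 - 3729\right)\right) = \left(136 - 32377\right) \left(-19919 + \left(4732 - 3729\right)\right) = - 32241 \left(-19919 + 1003\right) = \left(-32241\right) \left(-18916\right) = 609870756$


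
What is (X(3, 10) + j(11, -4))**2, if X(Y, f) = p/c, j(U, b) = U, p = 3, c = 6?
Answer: 529/4 ≈ 132.25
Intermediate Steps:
X(Y, f) = 1/2 (X(Y, f) = 3/6 = 3*(1/6) = 1/2)
(X(3, 10) + j(11, -4))**2 = (1/2 + 11)**2 = (23/2)**2 = 529/4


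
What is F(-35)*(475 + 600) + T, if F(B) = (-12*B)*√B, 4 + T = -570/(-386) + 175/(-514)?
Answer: -284093/99202 + 451500*I*√35 ≈ -2.8638 + 2.6711e+6*I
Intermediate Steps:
T = -284093/99202 (T = -4 + (-570/(-386) + 175/(-514)) = -4 + (-570*(-1/386) + 175*(-1/514)) = -4 + (285/193 - 175/514) = -4 + 112715/99202 = -284093/99202 ≈ -2.8638)
F(B) = -12*B^(3/2)
F(-35)*(475 + 600) + T = (-(-420)*I*√35)*(475 + 600) - 284093/99202 = -(-420)*I*√35*1075 - 284093/99202 = (420*I*√35)*1075 - 284093/99202 = 451500*I*√35 - 284093/99202 = -284093/99202 + 451500*I*√35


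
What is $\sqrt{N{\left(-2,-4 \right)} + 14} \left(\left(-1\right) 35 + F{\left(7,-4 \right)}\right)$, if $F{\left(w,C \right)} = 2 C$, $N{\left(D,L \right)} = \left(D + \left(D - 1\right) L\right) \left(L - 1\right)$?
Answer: $- 258 i \approx - 258.0 i$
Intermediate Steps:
$N{\left(D,L \right)} = \left(-1 + L\right) \left(D + L \left(-1 + D\right)\right)$ ($N{\left(D,L \right)} = \left(D + \left(-1 + D\right) L\right) \left(-1 + L\right) = \left(D + L \left(-1 + D\right)\right) \left(-1 + L\right) = \left(-1 + L\right) \left(D + L \left(-1 + D\right)\right)$)
$\sqrt{N{\left(-2,-4 \right)} + 14} \left(\left(-1\right) 35 + F{\left(7,-4 \right)}\right) = \sqrt{\left(-4 - -2 - \left(-4\right)^{2} - 2 \left(-4\right)^{2}\right) + 14} \left(\left(-1\right) 35 + 2 \left(-4\right)\right) = \sqrt{\left(-4 + 2 - 16 - 32\right) + 14} \left(-35 - 8\right) = \sqrt{\left(-4 + 2 - 16 - 32\right) + 14} \left(-43\right) = \sqrt{-50 + 14} \left(-43\right) = \sqrt{-36} \left(-43\right) = 6 i \left(-43\right) = - 258 i$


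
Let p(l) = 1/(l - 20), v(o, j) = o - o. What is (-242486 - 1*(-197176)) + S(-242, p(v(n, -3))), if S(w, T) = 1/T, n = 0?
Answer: -45330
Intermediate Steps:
v(o, j) = 0
p(l) = 1/(-20 + l)
(-242486 - 1*(-197176)) + S(-242, p(v(n, -3))) = (-242486 - 1*(-197176)) + 1/(1/(-20 + 0)) = (-242486 + 197176) + 1/(1/(-20)) = -45310 + 1/(-1/20) = -45310 - 20 = -45330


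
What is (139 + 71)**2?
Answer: 44100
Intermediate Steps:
(139 + 71)**2 = 210**2 = 44100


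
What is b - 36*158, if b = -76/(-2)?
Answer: -5650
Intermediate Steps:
b = 38 (b = -76*(-½) = 38)
b - 36*158 = 38 - 36*158 = 38 - 5688 = -5650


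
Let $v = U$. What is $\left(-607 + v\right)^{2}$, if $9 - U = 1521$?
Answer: $4490161$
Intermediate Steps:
$U = -1512$ ($U = 9 - 1521 = -1512$)
$v = -1512$
$\left(-607 + v\right)^{2} = \left(-607 - 1512\right)^{2} = \left(-2119\right)^{2} = 4490161$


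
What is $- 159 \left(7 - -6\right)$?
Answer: $-2067$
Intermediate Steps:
$- 159 \left(7 - -6\right) = - 159 \left(7 + 6\right) = \left(-159\right) 13 = -2067$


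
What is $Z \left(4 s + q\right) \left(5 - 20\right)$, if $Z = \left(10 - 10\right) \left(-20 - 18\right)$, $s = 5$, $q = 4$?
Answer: $0$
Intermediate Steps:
$Z = 0$ ($Z = 0 \left(-38\right) = 0$)
$Z \left(4 s + q\right) \left(5 - 20\right) = 0 \left(4 \cdot 5 + 4\right) \left(5 - 20\right) = 0 \left(20 + 4\right) \left(5 - 20\right) = 0 \cdot 24 \left(-15\right) = 0 \left(-15\right) = 0$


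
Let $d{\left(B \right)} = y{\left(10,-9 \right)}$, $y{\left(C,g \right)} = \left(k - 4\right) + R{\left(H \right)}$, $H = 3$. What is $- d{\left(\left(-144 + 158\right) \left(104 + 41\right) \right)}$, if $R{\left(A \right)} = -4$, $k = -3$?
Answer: $11$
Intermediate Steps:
$y{\left(C,g \right)} = -11$ ($y{\left(C,g \right)} = \left(-3 - 4\right) - 4 = -7 - 4 = -11$)
$d{\left(B \right)} = -11$
$- d{\left(\left(-144 + 158\right) \left(104 + 41\right) \right)} = \left(-1\right) \left(-11\right) = 11$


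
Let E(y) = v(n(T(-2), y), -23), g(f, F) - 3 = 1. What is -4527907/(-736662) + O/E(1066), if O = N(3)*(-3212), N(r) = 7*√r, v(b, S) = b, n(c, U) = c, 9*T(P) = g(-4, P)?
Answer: 4527907/736662 - 50589*√3 ≈ -87617.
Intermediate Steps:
g(f, F) = 4 (g(f, F) = 3 + 1 = 4)
T(P) = 4/9 (T(P) = (⅑)*4 = 4/9)
E(y) = 4/9
O = -22484*√3 (O = (7*√3)*(-3212) = -22484*√3 ≈ -38943.)
-4527907/(-736662) + O/E(1066) = -4527907/(-736662) + (-22484*√3)/(4/9) = -4527907*(-1/736662) - 22484*√3*(9/4) = 4527907/736662 - 50589*√3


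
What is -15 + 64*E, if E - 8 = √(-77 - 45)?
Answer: 497 + 64*I*√122 ≈ 497.0 + 706.9*I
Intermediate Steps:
E = 8 + I*√122 (E = 8 + √(-77 - 45) = 8 + √(-122) = 8 + I*√122 ≈ 8.0 + 11.045*I)
-15 + 64*E = -15 + 64*(8 + I*√122) = -15 + (512 + 64*I*√122) = 497 + 64*I*√122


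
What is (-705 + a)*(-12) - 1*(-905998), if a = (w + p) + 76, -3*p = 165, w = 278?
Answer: 910870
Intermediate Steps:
p = -55 (p = -1/3*165 = -55)
a = 299 (a = (278 - 55) + 76 = 223 + 76 = 299)
(-705 + a)*(-12) - 1*(-905998) = (-705 + 299)*(-12) - 1*(-905998) = -406*(-12) + 905998 = 4872 + 905998 = 910870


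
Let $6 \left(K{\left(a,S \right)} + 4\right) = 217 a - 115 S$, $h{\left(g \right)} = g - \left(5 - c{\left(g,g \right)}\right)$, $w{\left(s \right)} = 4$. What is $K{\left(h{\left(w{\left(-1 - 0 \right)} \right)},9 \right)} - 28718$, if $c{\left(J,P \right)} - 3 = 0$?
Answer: $- \frac{172933}{6} \approx -28822.0$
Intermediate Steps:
$c{\left(J,P \right)} = 3$ ($c{\left(J,P \right)} = 3 + 0 = 3$)
$h{\left(g \right)} = -2 + g$ ($h{\left(g \right)} = g - \left(5 - 3\right) = g - 2 = -2 + g$)
$K{\left(a,S \right)} = -4 - \frac{115 S}{6} + \frac{217 a}{6}$ ($K{\left(a,S \right)} = -4 + \frac{217 a - 115 S}{6} = -4 + \frac{- 115 S + 217 a}{6} = -4 - \left(- \frac{217 a}{6} + \frac{115 S}{6}\right) = -4 - \frac{115 S}{6} + \frac{217 a}{6}$)
$K{\left(h{\left(w{\left(-1 - 0 \right)} \right)},9 \right)} - 28718 = \left(-4 - \frac{345}{2} + \frac{217 \left(-2 + 4\right)}{6}\right) - 28718 = \left(-4 - \frac{345}{2} + \frac{217}{6} \cdot 2\right) - 28718 = \left(-4 - \frac{345}{2} + \frac{217}{3}\right) - 28718 = - \frac{625}{6} - 28718 = - \frac{172933}{6}$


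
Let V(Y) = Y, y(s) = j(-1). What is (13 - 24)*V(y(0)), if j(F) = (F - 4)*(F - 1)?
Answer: -110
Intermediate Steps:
j(F) = (-1 + F)*(-4 + F) (j(F) = (-4 + F)*(-1 + F) = (-1 + F)*(-4 + F))
y(s) = 10 (y(s) = 4 + (-1)² - 5*(-1) = 4 + 1 + 5 = 10)
(13 - 24)*V(y(0)) = (13 - 24)*10 = -11*10 = -110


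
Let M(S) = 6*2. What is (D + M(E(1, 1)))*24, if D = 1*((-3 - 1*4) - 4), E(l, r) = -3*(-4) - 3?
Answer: 24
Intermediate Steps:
E(l, r) = 9 (E(l, r) = 12 - 3 = 9)
M(S) = 12
D = -11 (D = 1*((-3 - 4) - 4) = 1*(-7 - 4) = 1*(-11) = -11)
(D + M(E(1, 1)))*24 = (-11 + 12)*24 = 1*24 = 24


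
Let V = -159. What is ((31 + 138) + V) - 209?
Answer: -199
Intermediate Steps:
((31 + 138) + V) - 209 = ((31 + 138) - 159) - 209 = (169 - 159) - 209 = 10 - 209 = -199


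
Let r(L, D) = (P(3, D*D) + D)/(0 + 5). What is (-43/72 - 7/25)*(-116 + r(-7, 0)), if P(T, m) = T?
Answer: 911083/9000 ≈ 101.23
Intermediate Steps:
r(L, D) = ⅗ + D/5 (r(L, D) = (3 + D)/(0 + 5) = (3 + D)/5 = (3 + D)*(⅕) = ⅗ + D/5)
(-43/72 - 7/25)*(-116 + r(-7, 0)) = (-43/72 - 7/25)*(-116 + (⅗ + (⅕)*0)) = (-43*1/72 - 7*1/25)*(-116 + (⅗ + 0)) = (-43/72 - 7/25)*(-116 + ⅗) = -1579/1800*(-577/5) = 911083/9000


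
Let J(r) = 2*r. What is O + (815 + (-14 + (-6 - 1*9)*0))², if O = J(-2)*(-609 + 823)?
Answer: 640745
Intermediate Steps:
O = -856 (O = (2*(-2))*(-609 + 823) = -4*214 = -856)
O + (815 + (-14 + (-6 - 1*9)*0))² = -856 + (815 + (-14 + (-6 - 1*9)*0))² = -856 + (815 + (-14 + (-6 - 9)*0))² = -856 + (815 + (-14 - 15*0))² = -856 + (815 + (-14 + 0))² = -856 + (815 - 14)² = -856 + 801² = -856 + 641601 = 640745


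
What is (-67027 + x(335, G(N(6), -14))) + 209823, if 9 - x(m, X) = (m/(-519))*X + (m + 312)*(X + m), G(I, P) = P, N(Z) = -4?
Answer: -33678448/519 ≈ -64891.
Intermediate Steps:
x(m, X) = 9 - (312 + m)*(X + m) + X*m/519 (x(m, X) = 9 - ((m/(-519))*X + (m + 312)*(X + m)) = 9 - ((-m/519)*X + (312 + m)*(X + m)) = 9 - (-X*m/519 + (312 + m)*(X + m)) = 9 - ((312 + m)*(X + m) - X*m/519) = 9 + (-(312 + m)*(X + m) + X*m/519) = 9 - (312 + m)*(X + m) + X*m/519)
(-67027 + x(335, G(N(6), -14))) + 209823 = (-67027 + (9 - 1*335**2 - 312*(-14) - 312*335 - 518/519*(-14)*335)) + 209823 = (-67027 + (9 - 1*112225 + 4368 - 104520 + 2429420/519)) + 209823 = (-67027 + (9 - 112225 + 4368 - 104520 + 2429420/519)) + 209823 = (-67027 - 107789572/519) + 209823 = -142576585/519 + 209823 = -33678448/519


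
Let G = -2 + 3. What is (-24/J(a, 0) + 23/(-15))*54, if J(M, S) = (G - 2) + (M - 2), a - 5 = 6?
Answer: -1224/5 ≈ -244.80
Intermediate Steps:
a = 11 (a = 5 + 6 = 11)
G = 1
J(M, S) = -3 + M (J(M, S) = (1 - 2) + (M - 2) = -1 + (-2 + M) = -3 + M)
(-24/J(a, 0) + 23/(-15))*54 = (-24/(-3 + 11) + 23/(-15))*54 = (-24/8 + 23*(-1/15))*54 = (-24*⅛ - 23/15)*54 = (-3 - 23/15)*54 = -68/15*54 = -1224/5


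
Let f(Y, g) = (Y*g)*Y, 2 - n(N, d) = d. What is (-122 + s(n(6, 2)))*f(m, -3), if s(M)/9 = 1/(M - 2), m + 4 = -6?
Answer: 37950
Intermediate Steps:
n(N, d) = 2 - d
m = -10 (m = -4 - 6 = -10)
s(M) = 9/(-2 + M) (s(M) = 9/(M - 2) = 9/(-2 + M))
f(Y, g) = g*Y**2
(-122 + s(n(6, 2)))*f(m, -3) = (-122 + 9/(-2 + (2 - 1*2)))*(-3*(-10)**2) = (-122 + 9/(-2 + (2 - 2)))*(-3*100) = (-122 + 9/(-2 + 0))*(-300) = (-122 + 9/(-2))*(-300) = (-122 + 9*(-1/2))*(-300) = (-122 - 9/2)*(-300) = -253/2*(-300) = 37950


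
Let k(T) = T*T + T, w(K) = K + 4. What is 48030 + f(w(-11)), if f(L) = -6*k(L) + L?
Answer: 47771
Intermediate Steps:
w(K) = 4 + K
k(T) = T + T² (k(T) = T² + T = T + T²)
f(L) = L - 6*L*(1 + L) (f(L) = -6*L*(1 + L) + L = L - 6*L*(1 + L))
48030 + f(w(-11)) = 48030 + (4 - 11)*(-5 - 6*(4 - 11)) = 48030 - 7*(-5 - 6*(-7)) = 48030 - 7*(-5 + 42) = 48030 - 7*37 = 48030 - 259 = 47771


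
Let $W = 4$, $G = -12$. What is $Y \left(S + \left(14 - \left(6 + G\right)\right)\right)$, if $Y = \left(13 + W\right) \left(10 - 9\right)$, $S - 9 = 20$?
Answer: $833$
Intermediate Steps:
$S = 29$ ($S = 9 + 20 = 29$)
$Y = 17$ ($Y = \left(13 + 4\right) \left(10 - 9\right) = 17 \cdot 1 = 17$)
$Y \left(S + \left(14 - \left(6 + G\right)\right)\right) = 17 \left(29 + \left(14 - -6\right)\right) = 17 \left(29 + \left(14 + \left(-6 + 12\right)\right)\right) = 17 \left(29 + \left(14 + 6\right)\right) = 17 \left(29 + 20\right) = 17 \cdot 49 = 833$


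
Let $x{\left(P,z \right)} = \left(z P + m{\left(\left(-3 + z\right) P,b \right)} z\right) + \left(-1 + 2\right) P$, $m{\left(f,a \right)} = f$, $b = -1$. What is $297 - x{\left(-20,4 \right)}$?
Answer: $477$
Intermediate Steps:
$x{\left(P,z \right)} = P + P z + P z \left(-3 + z\right)$ ($x{\left(P,z \right)} = \left(z P + \left(-3 + z\right) P z\right) + \left(-1 + 2\right) P = \left(P z + P \left(-3 + z\right) z\right) + 1 P = \left(P z + P z \left(-3 + z\right)\right) + P = P + P z + P z \left(-3 + z\right)$)
$297 - x{\left(-20,4 \right)} = 297 - - 20 \left(1 + 4 + 4 \left(-3 + 4\right)\right) = 297 - - 20 \left(1 + 4 + 4 \cdot 1\right) = 297 - - 20 \left(1 + 4 + 4\right) = 297 - \left(-20\right) 9 = 297 - -180 = 297 + 180 = 477$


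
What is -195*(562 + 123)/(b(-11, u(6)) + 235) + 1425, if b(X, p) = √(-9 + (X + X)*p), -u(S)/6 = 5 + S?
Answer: 45249225/53782 + 133575*√1443/53782 ≈ 935.69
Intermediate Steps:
u(S) = -30 - 6*S (u(S) = -6*(5 + S) = -30 - 6*S)
b(X, p) = √(-9 + 2*X*p) (b(X, p) = √(-9 + (2*X)*p) = √(-9 + 2*X*p))
-195*(562 + 123)/(b(-11, u(6)) + 235) + 1425 = -195*(562 + 123)/(√(-9 + 2*(-11)*(-30 - 6*6)) + 235) + 1425 = -133575/(√(-9 + 2*(-11)*(-30 - 36)) + 235) + 1425 = -133575/(√(-9 + 2*(-11)*(-66)) + 235) + 1425 = -133575/(√(-9 + 1452) + 235) + 1425 = -133575/(√1443 + 235) + 1425 = -133575/(235 + √1443) + 1425 = 1425 - 133575/(235 + √1443)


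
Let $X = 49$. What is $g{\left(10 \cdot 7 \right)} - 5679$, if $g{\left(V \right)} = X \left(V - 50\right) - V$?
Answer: $-4769$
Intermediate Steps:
$g{\left(V \right)} = -2450 + 48 V$ ($g{\left(V \right)} = 49 \left(V - 50\right) - V = 49 \left(-50 + V\right) - V = \left(-2450 + 49 V\right) - V = -2450 + 48 V$)
$g{\left(10 \cdot 7 \right)} - 5679 = \left(-2450 + 48 \cdot 10 \cdot 7\right) - 5679 = \left(-2450 + 48 \cdot 70\right) - 5679 = \left(-2450 + 3360\right) - 5679 = 910 - 5679 = -4769$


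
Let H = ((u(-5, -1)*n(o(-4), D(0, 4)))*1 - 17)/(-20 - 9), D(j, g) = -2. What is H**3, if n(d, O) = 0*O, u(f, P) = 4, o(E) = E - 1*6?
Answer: 4913/24389 ≈ 0.20144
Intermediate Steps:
o(E) = -6 + E (o(E) = E - 6 = -6 + E)
n(d, O) = 0
H = 17/29 (H = ((4*0)*1 - 17)/(-20 - 9) = (0*1 - 17)/(-29) = (0 - 17)*(-1/29) = -17*(-1/29) = 17/29 ≈ 0.58621)
H**3 = (17/29)**3 = 4913/24389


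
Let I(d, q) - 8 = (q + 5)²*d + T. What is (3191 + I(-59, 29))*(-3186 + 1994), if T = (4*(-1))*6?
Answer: 77514568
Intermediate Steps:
T = -24 (T = -4*6 = -24)
I(d, q) = -16 + d*(5 + q)² (I(d, q) = 8 + ((q + 5)²*d - 24) = 8 + ((5 + q)²*d - 24) = 8 + (d*(5 + q)² - 24) = 8 + (-24 + d*(5 + q)²) = -16 + d*(5 + q)²)
(3191 + I(-59, 29))*(-3186 + 1994) = (3191 + (-16 - 59*(5 + 29)²))*(-3186 + 1994) = (3191 + (-16 - 59*34²))*(-1192) = (3191 + (-16 - 59*1156))*(-1192) = (3191 + (-16 - 68204))*(-1192) = (3191 - 68220)*(-1192) = -65029*(-1192) = 77514568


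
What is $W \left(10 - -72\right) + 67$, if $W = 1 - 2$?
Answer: $-15$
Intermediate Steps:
$W = -1$ ($W = 1 - 2 = -1$)
$W \left(10 - -72\right) + 67 = - (10 - -72) + 67 = - (10 + 72) + 67 = \left(-1\right) 82 + 67 = -82 + 67 = -15$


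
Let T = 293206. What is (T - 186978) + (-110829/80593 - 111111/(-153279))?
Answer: 62488058632688/588248307 ≈ 1.0623e+5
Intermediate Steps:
(T - 186978) + (-110829/80593 - 111111/(-153279)) = (293206 - 186978) + (-110829/80593 - 111111/(-153279)) = 106228 + (-110829*1/80593 - 111111*(-1/153279)) = 106228 + (-110829/80593 + 5291/7299) = 106228 - 382523308/588248307 = 62488058632688/588248307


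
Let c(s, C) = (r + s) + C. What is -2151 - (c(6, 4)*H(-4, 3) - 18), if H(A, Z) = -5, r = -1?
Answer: -2088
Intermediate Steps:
c(s, C) = -1 + C + s (c(s, C) = (-1 + s) + C = -1 + C + s)
-2151 - (c(6, 4)*H(-4, 3) - 18) = -2151 - ((-1 + 4 + 6)*(-5) - 18) = -2151 - (9*(-5) - 18) = -2151 - (-45 - 18) = -2151 - 1*(-63) = -2151 + 63 = -2088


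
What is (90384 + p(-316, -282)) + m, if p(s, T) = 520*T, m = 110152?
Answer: 53896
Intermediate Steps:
(90384 + p(-316, -282)) + m = (90384 + 520*(-282)) + 110152 = (90384 - 146640) + 110152 = -56256 + 110152 = 53896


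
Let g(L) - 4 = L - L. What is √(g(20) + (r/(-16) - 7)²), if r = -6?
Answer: √3065/8 ≈ 6.9203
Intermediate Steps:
g(L) = 4 (g(L) = 4 + (L - L) = 4 + 0 = 4)
√(g(20) + (r/(-16) - 7)²) = √(4 + (-6/(-16) - 7)²) = √(4 + (-6*(-1/16) - 7)²) = √(4 + (3/8 - 7)²) = √(4 + (-53/8)²) = √(4 + 2809/64) = √(3065/64) = √3065/8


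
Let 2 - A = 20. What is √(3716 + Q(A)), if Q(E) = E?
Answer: 43*√2 ≈ 60.811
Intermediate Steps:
A = -18 (A = 2 - 1*20 = 2 - 20 = -18)
√(3716 + Q(A)) = √(3716 - 18) = √3698 = 43*√2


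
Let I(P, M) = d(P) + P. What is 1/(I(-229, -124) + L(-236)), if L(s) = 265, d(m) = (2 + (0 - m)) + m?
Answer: 1/38 ≈ 0.026316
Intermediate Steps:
d(m) = 2 (d(m) = (2 - m) + m = 2)
I(P, M) = 2 + P
1/(I(-229, -124) + L(-236)) = 1/((2 - 229) + 265) = 1/(-227 + 265) = 1/38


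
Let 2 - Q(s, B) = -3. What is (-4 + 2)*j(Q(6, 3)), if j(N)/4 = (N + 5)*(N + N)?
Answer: -800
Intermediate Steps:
Q(s, B) = 5 (Q(s, B) = 2 - 1*(-3) = 2 + 3 = 5)
j(N) = 8*N*(5 + N) (j(N) = 4*((N + 5)*(N + N)) = 4*((5 + N)*(2*N)) = 4*(2*N*(5 + N)) = 8*N*(5 + N))
(-4 + 2)*j(Q(6, 3)) = (-4 + 2)*(8*5*(5 + 5)) = -16*5*10 = -2*400 = -800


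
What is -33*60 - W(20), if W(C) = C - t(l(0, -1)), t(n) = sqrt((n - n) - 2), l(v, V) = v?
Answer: -2000 + I*sqrt(2) ≈ -2000.0 + 1.4142*I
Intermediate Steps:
t(n) = I*sqrt(2) (t(n) = sqrt(0 - 2) = sqrt(-2) = I*sqrt(2))
W(C) = C - I*sqrt(2)
-33*60 - W(20) = -33*60 - (20 - I*sqrt(2)) = -1980 + (-20 + I*sqrt(2)) = -2000 + I*sqrt(2)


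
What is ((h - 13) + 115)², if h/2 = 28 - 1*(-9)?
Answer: 30976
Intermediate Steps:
h = 74 (h = 2*(28 - 1*(-9)) = 2*(28 + 9) = 2*37 = 74)
((h - 13) + 115)² = ((74 - 13) + 115)² = (61 + 115)² = 176² = 30976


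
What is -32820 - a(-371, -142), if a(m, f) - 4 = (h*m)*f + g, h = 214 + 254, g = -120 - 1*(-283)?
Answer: -24688163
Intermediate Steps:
g = 163 (g = -120 + 283 = 163)
h = 468
a(m, f) = 167 + 468*f*m (a(m, f) = 4 + ((468*m)*f + 163) = 4 + (468*f*m + 163) = 4 + (163 + 468*f*m) = 167 + 468*f*m)
-32820 - a(-371, -142) = -32820 - (167 + 468*(-142)*(-371)) = -32820 - (167 + 24655176) = -32820 - 1*24655343 = -32820 - 24655343 = -24688163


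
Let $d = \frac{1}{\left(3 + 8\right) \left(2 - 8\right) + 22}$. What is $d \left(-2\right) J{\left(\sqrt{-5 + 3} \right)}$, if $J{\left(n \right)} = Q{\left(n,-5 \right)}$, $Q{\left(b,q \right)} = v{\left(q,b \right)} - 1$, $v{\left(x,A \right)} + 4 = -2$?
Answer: $- \frac{7}{22} \approx -0.31818$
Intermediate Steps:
$v{\left(x,A \right)} = -6$ ($v{\left(x,A \right)} = -4 - 2 = -6$)
$Q{\left(b,q \right)} = -7$ ($Q{\left(b,q \right)} = -6 - 1 = -7$)
$J{\left(n \right)} = -7$
$d = - \frac{1}{44}$ ($d = \frac{1}{11 \left(-6\right) + 22} = \frac{1}{-66 + 22} = \frac{1}{-44} = - \frac{1}{44} \approx -0.022727$)
$d \left(-2\right) J{\left(\sqrt{-5 + 3} \right)} = \left(- \frac{1}{44}\right) \left(-2\right) \left(-7\right) = \frac{1}{22} \left(-7\right) = - \frac{7}{22}$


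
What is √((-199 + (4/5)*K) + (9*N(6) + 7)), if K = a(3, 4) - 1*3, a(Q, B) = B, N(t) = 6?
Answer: 7*I*√70/5 ≈ 11.713*I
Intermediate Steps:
K = 1 (K = 4 - 1*3 = 4 - 3 = 1)
√((-199 + (4/5)*K) + (9*N(6) + 7)) = √((-199 + (4/5)*1) + (9*6 + 7)) = √((-199 + ((⅕)*4)*1) + (54 + 7)) = √((-199 + (⅘)*1) + 61) = √((-199 + ⅘) + 61) = √(-991/5 + 61) = √(-686/5) = 7*I*√70/5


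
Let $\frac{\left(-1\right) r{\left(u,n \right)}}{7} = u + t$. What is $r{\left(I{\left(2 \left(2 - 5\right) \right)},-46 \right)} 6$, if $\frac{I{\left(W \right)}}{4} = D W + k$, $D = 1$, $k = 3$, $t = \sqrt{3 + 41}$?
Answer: $504 - 84 \sqrt{11} \approx 225.4$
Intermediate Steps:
$t = 2 \sqrt{11}$ ($t = \sqrt{44} = 2 \sqrt{11} \approx 6.6332$)
$I{\left(W \right)} = 12 + 4 W$ ($I{\left(W \right)} = 4 \left(1 W + 3\right) = 4 \left(W + 3\right) = 4 \left(3 + W\right) = 12 + 4 W$)
$r{\left(u,n \right)} = - 14 \sqrt{11} - 7 u$ ($r{\left(u,n \right)} = - 7 \left(u + 2 \sqrt{11}\right) = - 14 \sqrt{11} - 7 u$)
$r{\left(I{\left(2 \left(2 - 5\right) \right)},-46 \right)} 6 = \left(- 14 \sqrt{11} - 7 \left(12 + 4 \cdot 2 \left(2 - 5\right)\right)\right) 6 = \left(- 14 \sqrt{11} - 7 \left(12 + 4 \cdot 2 \left(-3\right)\right)\right) 6 = \left(- 14 \sqrt{11} - 7 \left(12 + 4 \left(-6\right)\right)\right) 6 = \left(- 14 \sqrt{11} - 7 \left(12 - 24\right)\right) 6 = \left(- 14 \sqrt{11} - -84\right) 6 = \left(- 14 \sqrt{11} + 84\right) 6 = \left(84 - 14 \sqrt{11}\right) 6 = 504 - 84 \sqrt{11}$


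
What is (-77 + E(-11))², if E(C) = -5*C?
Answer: 484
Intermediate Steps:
(-77 + E(-11))² = (-77 - 5*(-11))² = (-77 + 55)² = (-22)² = 484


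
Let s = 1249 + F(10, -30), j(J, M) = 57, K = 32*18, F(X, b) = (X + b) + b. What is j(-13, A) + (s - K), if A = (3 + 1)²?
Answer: 680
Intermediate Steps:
A = 16 (A = 4² = 16)
F(X, b) = X + 2*b
K = 576
s = 1199 (s = 1249 + (10 + 2*(-30)) = 1249 + (10 - 60) = 1249 - 50 = 1199)
j(-13, A) + (s - K) = 57 + (1199 - 1*576) = 57 + (1199 - 576) = 57 + 623 = 680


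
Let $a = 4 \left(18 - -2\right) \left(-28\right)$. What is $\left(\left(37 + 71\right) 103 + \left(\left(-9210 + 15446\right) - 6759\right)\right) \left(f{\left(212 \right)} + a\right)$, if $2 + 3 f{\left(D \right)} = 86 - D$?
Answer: $- \frac{72595648}{3} \approx -2.4199 \cdot 10^{7}$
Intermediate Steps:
$f{\left(D \right)} = 28 - \frac{D}{3}$ ($f{\left(D \right)} = - \frac{2}{3} + \frac{86 - D}{3} = - \frac{2}{3} - \left(- \frac{86}{3} + \frac{D}{3}\right) = 28 - \frac{D}{3}$)
$a = -2240$ ($a = 4 \left(18 + 2\right) \left(-28\right) = 4 \cdot 20 \left(-28\right) = 80 \left(-28\right) = -2240$)
$\left(\left(37 + 71\right) 103 + \left(\left(-9210 + 15446\right) - 6759\right)\right) \left(f{\left(212 \right)} + a\right) = \left(\left(37 + 71\right) 103 + \left(\left(-9210 + 15446\right) - 6759\right)\right) \left(\left(28 - \frac{212}{3}\right) - 2240\right) = \left(108 \cdot 103 + \left(6236 - 6759\right)\right) \left(\left(28 - \frac{212}{3}\right) - 2240\right) = \left(11124 - 523\right) \left(- \frac{128}{3} - 2240\right) = 10601 \left(- \frac{6848}{3}\right) = - \frac{72595648}{3}$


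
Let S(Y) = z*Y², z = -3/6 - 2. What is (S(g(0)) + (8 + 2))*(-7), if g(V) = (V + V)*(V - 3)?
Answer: -70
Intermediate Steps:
g(V) = 2*V*(-3 + V) (g(V) = (2*V)*(-3 + V) = 2*V*(-3 + V))
z = -5/2 (z = -3*⅙ - 2 = -½ - 2 = -5/2 ≈ -2.5000)
S(Y) = -5*Y²/2
(S(g(0)) + (8 + 2))*(-7) = (-5*(2*0*(-3 + 0))²/2 + (8 + 2))*(-7) = (-5*(2*0*(-3))²/2 + 10)*(-7) = (-5/2*0² + 10)*(-7) = (-5/2*0 + 10)*(-7) = (0 + 10)*(-7) = 10*(-7) = -70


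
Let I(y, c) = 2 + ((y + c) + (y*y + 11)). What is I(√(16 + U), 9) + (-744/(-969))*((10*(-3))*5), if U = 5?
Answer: -23311/323 + √21 ≈ -67.588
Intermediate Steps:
I(y, c) = 13 + c + y + y² (I(y, c) = 2 + ((c + y) + (y² + 11)) = 2 + ((c + y) + (11 + y²)) = 2 + (11 + c + y + y²) = 13 + c + y + y²)
I(√(16 + U), 9) + (-744/(-969))*((10*(-3))*5) = (13 + 9 + √(16 + 5) + (√(16 + 5))²) + (-744/(-969))*((10*(-3))*5) = (13 + 9 + √21 + (√21)²) + (-744*(-1/969))*(-30*5) = (13 + 9 + √21 + 21) + (248/323)*(-150) = (43 + √21) - 37200/323 = -23311/323 + √21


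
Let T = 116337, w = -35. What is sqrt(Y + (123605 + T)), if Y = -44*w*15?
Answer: sqrt(263042) ≈ 512.88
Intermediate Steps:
Y = 23100 (Y = -44*(-35)*15 = 1540*15 = 23100)
sqrt(Y + (123605 + T)) = sqrt(23100 + (123605 + 116337)) = sqrt(23100 + 239942) = sqrt(263042)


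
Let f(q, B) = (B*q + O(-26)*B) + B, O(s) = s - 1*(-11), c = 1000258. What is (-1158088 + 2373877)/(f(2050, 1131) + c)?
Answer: 1215789/3302974 ≈ 0.36809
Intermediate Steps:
O(s) = 11 + s (O(s) = s + 11 = 11 + s)
f(q, B) = -14*B + B*q (f(q, B) = (B*q + (11 - 26)*B) + B = (B*q - 15*B) + B = (-15*B + B*q) + B = -14*B + B*q)
(-1158088 + 2373877)/(f(2050, 1131) + c) = (-1158088 + 2373877)/(1131*(-14 + 2050) + 1000258) = 1215789/(1131*2036 + 1000258) = 1215789/(2302716 + 1000258) = 1215789/3302974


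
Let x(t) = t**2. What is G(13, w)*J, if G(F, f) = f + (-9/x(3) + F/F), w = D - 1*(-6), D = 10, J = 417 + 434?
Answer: 13616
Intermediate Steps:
J = 851
w = 16 (w = 10 - 1*(-6) = 10 + 6 = 16)
G(F, f) = f (G(F, f) = f + (-9/(3**2) + F/F) = f + (-9/9 + 1) = f + (-9*1/9 + 1) = f + (-1 + 1) = f + 0 = f)
G(13, w)*J = 16*851 = 13616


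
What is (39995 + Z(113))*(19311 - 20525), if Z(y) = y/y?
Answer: -48555144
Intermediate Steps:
Z(y) = 1
(39995 + Z(113))*(19311 - 20525) = (39995 + 1)*(19311 - 20525) = 39996*(-1214) = -48555144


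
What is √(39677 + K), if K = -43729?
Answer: 2*I*√1013 ≈ 63.655*I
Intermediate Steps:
√(39677 + K) = √(39677 - 43729) = √(-4052) = 2*I*√1013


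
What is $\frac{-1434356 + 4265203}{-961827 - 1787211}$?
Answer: $- \frac{2830847}{2749038} \approx -1.0298$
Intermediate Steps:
$\frac{-1434356 + 4265203}{-961827 - 1787211} = \frac{2830847}{-2749038} = 2830847 \left(- \frac{1}{2749038}\right) = - \frac{2830847}{2749038}$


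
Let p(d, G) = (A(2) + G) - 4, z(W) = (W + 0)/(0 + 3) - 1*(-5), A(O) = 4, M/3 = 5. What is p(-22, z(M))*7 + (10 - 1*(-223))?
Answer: 303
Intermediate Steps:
M = 15 (M = 3*5 = 15)
z(W) = 5 + W/3 (z(W) = W/3 + 5 = 5 + W/3)
p(d, G) = G (p(d, G) = (4 + G) - 4 = G)
p(-22, z(M))*7 + (10 - 1*(-223)) = (5 + (⅓)*15)*7 + (10 - 1*(-223)) = (5 + 5)*7 + (10 + 223) = 10*7 + 233 = 70 + 233 = 303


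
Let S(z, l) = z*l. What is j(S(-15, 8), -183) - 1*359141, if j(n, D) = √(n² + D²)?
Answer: -359141 + 3*√5321 ≈ -3.5892e+5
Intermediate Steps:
S(z, l) = l*z
j(n, D) = √(D² + n²)
j(S(-15, 8), -183) - 1*359141 = √((-183)² + (8*(-15))²) - 1*359141 = √(33489 + (-120)²) - 359141 = √(33489 + 14400) - 359141 = √47889 - 359141 = 3*√5321 - 359141 = -359141 + 3*√5321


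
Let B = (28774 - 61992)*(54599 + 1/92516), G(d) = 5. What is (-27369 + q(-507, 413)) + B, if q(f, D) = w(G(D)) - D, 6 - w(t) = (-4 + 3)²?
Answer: -83898012449231/46258 ≈ -1.8137e+9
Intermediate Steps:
w(t) = 5 (w(t) = 6 - (-4 + 3)² = 6 - 1*(-1)² = 6 - 1*1 = 6 - 1 = 5)
B = -83896727540765/46258 (B = -33218*(54599 + 1/92516) = -33218*5051281085/92516 = -83896727540765/46258 ≈ -1.8137e+9)
q(f, D) = 5 - D
(-27369 + q(-507, 413)) + B = (-27369 + (5 - 1*413)) - 83896727540765/46258 = (-27369 + (5 - 413)) - 83896727540765/46258 = (-27369 - 408) - 83896727540765/46258 = -27777 - 83896727540765/46258 = -83898012449231/46258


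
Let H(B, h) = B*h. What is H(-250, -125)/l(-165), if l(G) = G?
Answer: -6250/33 ≈ -189.39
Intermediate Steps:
H(-250, -125)/l(-165) = -250*(-125)/(-165) = 31250*(-1/165) = -6250/33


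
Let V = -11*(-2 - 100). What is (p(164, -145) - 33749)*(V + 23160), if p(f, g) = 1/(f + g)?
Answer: -819491940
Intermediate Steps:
V = 1122 (V = -11*(-102) = 1122)
(p(164, -145) - 33749)*(V + 23160) = (1/(164 - 145) - 33749)*(1122 + 23160) = (1/19 - 33749)*24282 = -641230/19*24282 = -819491940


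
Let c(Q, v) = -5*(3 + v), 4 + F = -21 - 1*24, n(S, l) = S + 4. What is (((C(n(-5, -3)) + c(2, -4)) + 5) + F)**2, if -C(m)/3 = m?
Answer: 1296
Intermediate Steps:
n(S, l) = 4 + S
C(m) = -3*m
F = -49 (F = -4 + (-21 - 1*24) = -4 + (-21 - 24) = -4 - 45 = -49)
c(Q, v) = -15 - 5*v
(((C(n(-5, -3)) + c(2, -4)) + 5) + F)**2 = (((-3*(4 - 5) + (-15 - 5*(-4))) + 5) - 49)**2 = (((-3*(-1) + (-15 + 20)) + 5) - 49)**2 = (((3 + 5) + 5) - 49)**2 = ((8 + 5) - 49)**2 = (13 - 49)**2 = (-36)**2 = 1296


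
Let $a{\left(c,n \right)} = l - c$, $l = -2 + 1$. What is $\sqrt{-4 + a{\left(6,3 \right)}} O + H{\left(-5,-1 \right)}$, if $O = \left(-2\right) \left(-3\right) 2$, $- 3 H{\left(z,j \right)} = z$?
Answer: $\frac{5}{3} + 12 i \sqrt{11} \approx 1.6667 + 39.799 i$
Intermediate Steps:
$l = -1$
$H{\left(z,j \right)} = - \frac{z}{3}$
$a{\left(c,n \right)} = -1 - c$
$O = 12$ ($O = 6 \cdot 2 = 12$)
$\sqrt{-4 + a{\left(6,3 \right)}} O + H{\left(-5,-1 \right)} = \sqrt{-4 - 7} \cdot 12 - - \frac{5}{3} = \sqrt{-4 - 7} \cdot 12 + \frac{5}{3} = \sqrt{-11} \cdot 12 + \frac{5}{3} = i \sqrt{11} \cdot 12 + \frac{5}{3} = 12 i \sqrt{11} + \frac{5}{3} = \frac{5}{3} + 12 i \sqrt{11}$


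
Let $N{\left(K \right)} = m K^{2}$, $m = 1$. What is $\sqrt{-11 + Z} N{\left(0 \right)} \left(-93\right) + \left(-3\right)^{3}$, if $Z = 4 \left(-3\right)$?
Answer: $-27$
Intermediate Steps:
$N{\left(K \right)} = K^{2}$ ($N{\left(K \right)} = 1 K^{2} = K^{2}$)
$Z = -12$
$\sqrt{-11 + Z} N{\left(0 \right)} \left(-93\right) + \left(-3\right)^{3} = \sqrt{-11 - 12} \cdot 0^{2} \left(-93\right) + \left(-3\right)^{3} = \sqrt{-23} \cdot 0 \left(-93\right) - 27 = i \sqrt{23} \cdot 0 \left(-93\right) - 27 = 0 \left(-93\right) - 27 = 0 - 27 = -27$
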